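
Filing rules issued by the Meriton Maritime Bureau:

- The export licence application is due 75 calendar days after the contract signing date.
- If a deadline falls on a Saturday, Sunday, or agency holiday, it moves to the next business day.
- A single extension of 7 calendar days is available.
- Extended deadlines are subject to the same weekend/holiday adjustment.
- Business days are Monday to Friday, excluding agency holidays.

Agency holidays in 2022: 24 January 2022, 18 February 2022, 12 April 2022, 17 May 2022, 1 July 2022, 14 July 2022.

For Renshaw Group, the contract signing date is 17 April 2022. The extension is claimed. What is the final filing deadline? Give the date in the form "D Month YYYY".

75 calendar days after 17 April 2022 is 1 July 2022.
1 July 2022 is a listed holiday, so it moves to the next business day, 4 July 2022 (Monday).
Applying the 7-calendar-day extension: 4 July 2022 + 7 days = 11 July 2022.
11 July 2022 (Monday) is already a business day.
The final due date is 11 July 2022.

11 July 2022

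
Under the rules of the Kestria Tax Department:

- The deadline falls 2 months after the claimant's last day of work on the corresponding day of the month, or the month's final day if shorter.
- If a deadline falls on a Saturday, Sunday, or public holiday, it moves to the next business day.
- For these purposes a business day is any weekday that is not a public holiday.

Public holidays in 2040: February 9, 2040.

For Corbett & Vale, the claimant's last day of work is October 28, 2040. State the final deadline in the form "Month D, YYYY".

December 28, 2040

Moving 2 months forward from October 28, 2040 on the corresponding day gives December 28, 2040.
Since December 28, 2040 is a Friday and not a holiday, the date is unchanged.
Deadline: December 28, 2040.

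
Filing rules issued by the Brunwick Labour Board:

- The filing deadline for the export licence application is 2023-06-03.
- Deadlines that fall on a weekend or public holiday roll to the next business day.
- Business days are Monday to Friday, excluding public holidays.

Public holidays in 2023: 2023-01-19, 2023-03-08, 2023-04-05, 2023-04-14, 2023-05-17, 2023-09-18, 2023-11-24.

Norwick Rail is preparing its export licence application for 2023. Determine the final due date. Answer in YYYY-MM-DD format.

The statutory due date is 2023-06-03.
2023-06-03 falls on a Saturday. Rolling to the next business day gives 2023-06-05, a Monday.
Final deadline: 2023-06-05.

2023-06-05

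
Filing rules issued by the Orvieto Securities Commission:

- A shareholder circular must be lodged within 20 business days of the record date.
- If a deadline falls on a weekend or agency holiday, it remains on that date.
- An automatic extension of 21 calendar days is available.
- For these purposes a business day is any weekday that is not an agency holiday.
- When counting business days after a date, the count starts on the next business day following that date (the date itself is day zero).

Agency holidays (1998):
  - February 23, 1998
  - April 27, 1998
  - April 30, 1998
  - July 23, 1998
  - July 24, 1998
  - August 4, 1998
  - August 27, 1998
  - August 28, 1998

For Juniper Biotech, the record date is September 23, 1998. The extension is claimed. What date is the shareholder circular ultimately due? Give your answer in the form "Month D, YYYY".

Starting the day after September 23, 1998 and counting 20 business days lands on October 21, 1998.
No adjustment is made for weekends or holidays, so October 21, 1998 stands.
Applying the 21-calendar-day extension: October 21, 1998 + 21 days = November 11, 1998.
No adjustment is made for weekends or holidays, so November 11, 1998 stands.
So the filing is due November 11, 1998.

November 11, 1998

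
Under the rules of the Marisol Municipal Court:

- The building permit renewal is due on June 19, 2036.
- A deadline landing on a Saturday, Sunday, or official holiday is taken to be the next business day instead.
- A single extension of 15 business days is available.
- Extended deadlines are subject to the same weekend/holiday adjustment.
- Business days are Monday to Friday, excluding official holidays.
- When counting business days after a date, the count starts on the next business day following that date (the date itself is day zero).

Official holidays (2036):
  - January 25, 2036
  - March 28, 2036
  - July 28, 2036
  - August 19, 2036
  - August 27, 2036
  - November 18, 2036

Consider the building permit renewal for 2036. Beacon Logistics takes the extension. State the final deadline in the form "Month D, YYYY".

July 10, 2036

Start from the fixed due date, June 19, 2036.
Since June 19, 2036 is a Thursday and not a holiday, the date is unchanged.
Counting 15 further business days from June 19, 2036 reaches July 10, 2036.
Since July 10, 2036 is a Thursday and not a holiday, the date is unchanged.
Deadline: July 10, 2036.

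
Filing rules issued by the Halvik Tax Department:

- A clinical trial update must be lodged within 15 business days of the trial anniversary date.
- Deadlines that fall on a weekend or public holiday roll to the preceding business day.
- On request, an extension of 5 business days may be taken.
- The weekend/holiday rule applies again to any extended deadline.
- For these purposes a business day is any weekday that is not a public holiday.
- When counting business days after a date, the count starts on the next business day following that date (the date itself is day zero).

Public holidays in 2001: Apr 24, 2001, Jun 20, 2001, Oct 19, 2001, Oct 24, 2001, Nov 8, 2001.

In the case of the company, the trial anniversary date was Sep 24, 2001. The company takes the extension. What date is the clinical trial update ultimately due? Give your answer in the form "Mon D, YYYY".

15 business days after Sep 24, 2001, excluding weekends and holidays, is Oct 15, 2001.
Oct 15, 2001 falls on a Monday, which is a business day, so no adjustment is needed.
Counting 5 further business days from Oct 15, 2001 reaches Oct 23, 2001.
Since Oct 23, 2001 is a Tuesday and not a holiday, the date is unchanged.
Final deadline: Oct 23, 2001.

Oct 23, 2001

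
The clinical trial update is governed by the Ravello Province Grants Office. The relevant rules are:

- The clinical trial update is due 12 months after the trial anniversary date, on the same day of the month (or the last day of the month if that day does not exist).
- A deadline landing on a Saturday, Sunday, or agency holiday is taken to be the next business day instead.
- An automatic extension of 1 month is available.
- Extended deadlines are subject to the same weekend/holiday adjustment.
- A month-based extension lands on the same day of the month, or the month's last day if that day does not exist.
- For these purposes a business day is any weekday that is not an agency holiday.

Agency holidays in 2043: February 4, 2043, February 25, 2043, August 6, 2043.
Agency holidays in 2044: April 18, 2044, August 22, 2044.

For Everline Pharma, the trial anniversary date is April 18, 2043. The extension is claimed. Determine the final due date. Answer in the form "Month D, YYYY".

May 19, 2044

Moving 12 months forward from April 18, 2043 on the corresponding day gives April 18, 2044.
April 18, 2044 is a listed holiday, so it moves to the next business day, April 19, 2044 (Tuesday).
The 1 month extension carries April 19, 2044 to May 19, 2044.
May 19, 2044 falls on a Thursday, which is a business day, so no adjustment is needed.
Final deadline: May 19, 2044.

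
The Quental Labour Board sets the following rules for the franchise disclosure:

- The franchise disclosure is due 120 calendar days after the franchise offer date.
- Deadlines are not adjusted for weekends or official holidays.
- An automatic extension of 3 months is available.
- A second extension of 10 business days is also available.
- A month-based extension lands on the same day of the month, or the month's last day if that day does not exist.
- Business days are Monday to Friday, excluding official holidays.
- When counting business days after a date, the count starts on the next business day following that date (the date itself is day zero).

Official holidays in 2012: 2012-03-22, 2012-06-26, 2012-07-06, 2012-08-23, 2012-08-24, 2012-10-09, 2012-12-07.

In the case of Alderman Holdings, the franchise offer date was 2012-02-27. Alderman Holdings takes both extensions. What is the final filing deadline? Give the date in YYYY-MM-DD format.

2012-10-11

Adding 120 calendar days to 2012-02-27 gives 2012-06-26.
No adjustment is made for weekends or holidays, so 2012-06-26 stands.
Add 3 months to 2012-06-26: 2012-09-26.
2012-09-26 is a Wednesday; no weekend or holiday adjustment applies.
Counting 10 further business days from 2012-09-26 reaches 2012-10-11.
No adjustment is made for weekends or holidays, so 2012-10-11 stands.
Final deadline: 2012-10-11.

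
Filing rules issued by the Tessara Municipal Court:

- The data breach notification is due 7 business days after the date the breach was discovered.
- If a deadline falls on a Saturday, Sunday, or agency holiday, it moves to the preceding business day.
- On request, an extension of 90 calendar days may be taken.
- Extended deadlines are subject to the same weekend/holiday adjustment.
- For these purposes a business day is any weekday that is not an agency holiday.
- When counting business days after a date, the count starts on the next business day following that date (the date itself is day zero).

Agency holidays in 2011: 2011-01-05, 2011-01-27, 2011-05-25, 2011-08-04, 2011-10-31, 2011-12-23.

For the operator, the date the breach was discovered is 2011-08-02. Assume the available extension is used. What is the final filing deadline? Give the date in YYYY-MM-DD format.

2011-11-10

7 business days after 2011-08-02, excluding weekends and holidays, is 2011-08-12.
Since 2011-08-12 is a Friday and not a holiday, the date is unchanged.
With the 90-day extension, 2011-08-12 becomes 2011-11-10.
2011-11-10 is a Thursday and not a listed holiday, so it stands.
Deadline: 2011-11-10.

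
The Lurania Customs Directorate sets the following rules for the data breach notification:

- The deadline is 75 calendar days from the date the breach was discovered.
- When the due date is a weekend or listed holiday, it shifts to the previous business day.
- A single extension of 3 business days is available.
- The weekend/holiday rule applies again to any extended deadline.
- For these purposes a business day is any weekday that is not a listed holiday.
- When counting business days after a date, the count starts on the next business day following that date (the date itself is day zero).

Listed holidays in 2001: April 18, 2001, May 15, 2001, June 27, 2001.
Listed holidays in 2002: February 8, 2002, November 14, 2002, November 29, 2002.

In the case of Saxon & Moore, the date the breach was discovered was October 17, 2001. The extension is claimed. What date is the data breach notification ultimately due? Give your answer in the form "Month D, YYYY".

Trigger date October 17, 2001 + 75 calendar days = December 31, 2001.
December 31, 2001 (Monday) is already a business day.
The 3-business-day extension runs from December 31, 2001 to January 3, 2002.
January 3, 2002 is a Thursday and not a listed holiday, so it stands.
So the filing is due January 3, 2002.

January 3, 2002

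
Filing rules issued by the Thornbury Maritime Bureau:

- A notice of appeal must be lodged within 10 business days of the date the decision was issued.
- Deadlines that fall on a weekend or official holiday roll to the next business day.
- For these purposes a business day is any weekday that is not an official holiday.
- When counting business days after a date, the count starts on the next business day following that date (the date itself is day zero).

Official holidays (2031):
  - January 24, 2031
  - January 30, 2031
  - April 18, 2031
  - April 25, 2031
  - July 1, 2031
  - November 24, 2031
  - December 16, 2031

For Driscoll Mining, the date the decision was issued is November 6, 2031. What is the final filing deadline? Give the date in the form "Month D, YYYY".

Counting 10 business days after November 6, 2031 (skipping weekends and listed holidays) reaches November 20, 2031.
November 20, 2031 is a Thursday and not a listed holiday, so it stands.
Deadline: November 20, 2031.

November 20, 2031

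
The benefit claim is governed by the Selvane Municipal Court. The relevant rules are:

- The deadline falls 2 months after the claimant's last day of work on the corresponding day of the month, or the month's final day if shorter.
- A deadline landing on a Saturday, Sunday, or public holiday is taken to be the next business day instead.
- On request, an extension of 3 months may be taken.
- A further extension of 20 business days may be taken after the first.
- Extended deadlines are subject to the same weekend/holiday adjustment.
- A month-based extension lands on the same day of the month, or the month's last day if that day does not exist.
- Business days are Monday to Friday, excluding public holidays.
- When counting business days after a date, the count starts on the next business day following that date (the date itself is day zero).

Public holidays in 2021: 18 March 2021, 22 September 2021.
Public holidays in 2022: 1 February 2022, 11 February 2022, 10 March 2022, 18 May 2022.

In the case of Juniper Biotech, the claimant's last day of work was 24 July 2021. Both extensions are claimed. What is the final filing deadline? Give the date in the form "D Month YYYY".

21 January 2022

2 months after 24 July 2021, on the same day of the month, is 24 September 2021.
Since 24 September 2021 is a Friday and not a holiday, the date is unchanged.
Add 3 months to 24 September 2021: 24 December 2021.
24 December 2021 (Friday) is already a business day.
The 20-business-day extension runs from 24 December 2021 to 21 January 2022.
21 January 2022 (Friday) is already a business day.
So the filing is due 21 January 2022.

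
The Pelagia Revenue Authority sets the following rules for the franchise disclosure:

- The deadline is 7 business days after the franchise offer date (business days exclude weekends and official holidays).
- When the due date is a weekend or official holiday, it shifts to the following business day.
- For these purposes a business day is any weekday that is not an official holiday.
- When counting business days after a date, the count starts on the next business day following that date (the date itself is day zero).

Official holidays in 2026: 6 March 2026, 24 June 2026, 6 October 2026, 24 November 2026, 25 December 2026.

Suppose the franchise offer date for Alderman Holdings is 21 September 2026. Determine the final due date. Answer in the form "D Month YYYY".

7 business days after 21 September 2026, excluding weekends and holidays, is 30 September 2026.
30 September 2026 is a Wednesday and not a listed holiday, so it stands.
The final due date is 30 September 2026.

30 September 2026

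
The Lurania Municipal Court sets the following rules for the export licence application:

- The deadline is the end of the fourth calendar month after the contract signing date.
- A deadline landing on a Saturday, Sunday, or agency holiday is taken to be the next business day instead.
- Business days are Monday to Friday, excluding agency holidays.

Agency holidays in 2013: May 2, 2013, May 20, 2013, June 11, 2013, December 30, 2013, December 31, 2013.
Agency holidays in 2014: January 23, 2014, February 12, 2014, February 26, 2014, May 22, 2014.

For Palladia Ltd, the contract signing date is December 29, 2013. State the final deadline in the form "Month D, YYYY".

4 months after December 29, 2013 is April 2014; that month ends on April 30, 2014.
April 30, 2014 falls on a Wednesday, which is a business day, so no adjustment is needed.
Deadline: April 30, 2014.

April 30, 2014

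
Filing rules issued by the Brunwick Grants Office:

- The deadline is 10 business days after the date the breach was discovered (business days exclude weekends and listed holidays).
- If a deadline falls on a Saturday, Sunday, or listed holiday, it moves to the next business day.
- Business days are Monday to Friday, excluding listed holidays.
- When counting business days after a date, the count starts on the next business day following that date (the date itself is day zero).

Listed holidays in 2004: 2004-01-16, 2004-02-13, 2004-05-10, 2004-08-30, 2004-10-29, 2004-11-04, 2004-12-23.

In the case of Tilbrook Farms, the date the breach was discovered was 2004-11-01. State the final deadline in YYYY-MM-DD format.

2004-11-16

Starting the day after 2004-11-01 and counting 10 business days lands on 2004-11-16.
2004-11-16 (Tuesday) is already a business day.
Deadline: 2004-11-16.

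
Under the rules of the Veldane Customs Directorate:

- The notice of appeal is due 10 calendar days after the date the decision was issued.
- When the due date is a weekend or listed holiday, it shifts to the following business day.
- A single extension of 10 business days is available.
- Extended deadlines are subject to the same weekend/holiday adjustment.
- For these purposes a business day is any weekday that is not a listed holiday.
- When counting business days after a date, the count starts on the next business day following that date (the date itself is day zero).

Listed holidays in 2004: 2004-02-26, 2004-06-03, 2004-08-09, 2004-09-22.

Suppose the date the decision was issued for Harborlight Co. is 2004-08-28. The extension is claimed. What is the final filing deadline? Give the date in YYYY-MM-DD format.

Adding 10 calendar days to 2004-08-28 gives 2004-09-07.
2004-09-07 (Tuesday) is already a business day.
Applying the 10-business-day extension: 10 business days after 2004-09-07 is 2004-09-21.
2004-09-21 is a Tuesday and not a listed holiday, so it stands.
So the filing is due 2004-09-21.

2004-09-21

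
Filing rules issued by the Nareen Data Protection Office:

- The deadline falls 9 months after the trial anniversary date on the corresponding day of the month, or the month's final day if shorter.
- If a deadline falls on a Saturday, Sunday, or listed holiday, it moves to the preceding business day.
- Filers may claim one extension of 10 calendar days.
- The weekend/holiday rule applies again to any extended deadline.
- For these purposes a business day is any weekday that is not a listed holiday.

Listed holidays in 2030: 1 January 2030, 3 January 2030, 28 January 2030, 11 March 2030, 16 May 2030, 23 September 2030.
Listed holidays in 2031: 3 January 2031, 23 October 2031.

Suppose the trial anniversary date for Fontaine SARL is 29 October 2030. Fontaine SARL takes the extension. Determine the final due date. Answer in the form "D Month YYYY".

9 months from 29 October 2030 is 29 July 2031.
Since 29 July 2031 is a Tuesday and not a holiday, the date is unchanged.
With the 10-day extension, 29 July 2031 becomes 8 August 2031.
8 August 2031 falls on a Friday, which is a business day, so no adjustment is needed.
Final deadline: 8 August 2031.

8 August 2031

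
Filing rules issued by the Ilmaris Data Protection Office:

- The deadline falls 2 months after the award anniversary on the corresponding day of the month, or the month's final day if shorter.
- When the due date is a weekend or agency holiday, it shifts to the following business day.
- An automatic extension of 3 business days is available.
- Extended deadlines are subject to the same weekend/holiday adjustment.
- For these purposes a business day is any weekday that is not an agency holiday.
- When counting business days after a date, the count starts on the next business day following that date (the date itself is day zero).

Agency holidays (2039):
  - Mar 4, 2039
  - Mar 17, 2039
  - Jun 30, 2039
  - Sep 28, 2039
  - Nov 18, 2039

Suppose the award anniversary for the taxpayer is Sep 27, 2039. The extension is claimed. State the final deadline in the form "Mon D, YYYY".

2 months after Sep 27, 2039, on the same day of the month, is Nov 27, 2039.
Nov 27, 2039 is a Sunday, so it moves to the next business day, Nov 28, 2039 (Monday).
Applying the 3-business-day extension: 3 business days after Nov 28, 2039 is Dec 1, 2039.
Dec 1, 2039 is a Thursday and not a listed holiday, so it stands.
Deadline: Dec 1, 2039.

Dec 1, 2039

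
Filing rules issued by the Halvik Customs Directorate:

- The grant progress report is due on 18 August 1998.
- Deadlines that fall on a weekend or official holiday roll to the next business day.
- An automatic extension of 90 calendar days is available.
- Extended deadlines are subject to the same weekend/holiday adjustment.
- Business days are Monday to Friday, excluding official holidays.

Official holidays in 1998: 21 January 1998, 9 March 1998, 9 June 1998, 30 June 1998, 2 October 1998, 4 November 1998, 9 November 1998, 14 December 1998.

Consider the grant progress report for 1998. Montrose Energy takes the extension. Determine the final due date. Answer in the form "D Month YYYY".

The stated deadline is 18 August 1998.
Since 18 August 1998 is a Tuesday and not a holiday, the date is unchanged.
Add the 90 calendar-day extension to 18 August 1998: 16 November 1998.
Since 16 November 1998 is a Monday and not a holiday, the date is unchanged.
Deadline: 16 November 1998.

16 November 1998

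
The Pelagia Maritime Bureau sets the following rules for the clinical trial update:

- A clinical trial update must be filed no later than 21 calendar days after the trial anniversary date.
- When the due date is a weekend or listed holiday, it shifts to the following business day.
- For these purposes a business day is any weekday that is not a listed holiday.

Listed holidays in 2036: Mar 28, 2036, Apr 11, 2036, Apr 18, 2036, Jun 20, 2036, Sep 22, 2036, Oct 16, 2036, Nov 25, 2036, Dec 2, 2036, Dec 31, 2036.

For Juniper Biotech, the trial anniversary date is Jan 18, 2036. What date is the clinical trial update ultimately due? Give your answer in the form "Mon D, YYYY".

Adding 21 calendar days to Jan 18, 2036 gives Feb 8, 2036.
Feb 8, 2036 (Friday) is already a business day.
So the filing is due Feb 8, 2036.

Feb 8, 2036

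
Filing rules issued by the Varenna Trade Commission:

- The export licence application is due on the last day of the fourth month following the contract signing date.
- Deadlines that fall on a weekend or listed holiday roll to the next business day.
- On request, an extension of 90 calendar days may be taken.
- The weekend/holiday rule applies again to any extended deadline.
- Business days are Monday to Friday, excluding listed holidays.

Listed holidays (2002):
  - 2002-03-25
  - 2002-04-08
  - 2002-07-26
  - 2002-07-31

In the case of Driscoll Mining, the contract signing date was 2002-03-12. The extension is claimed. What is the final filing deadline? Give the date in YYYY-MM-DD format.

4 months after 2002-03-12 is July 2002; that month ends on 2002-07-31.
2002-07-31 is a listed holiday; the next business day is 2002-08-01 (Thursday).
With the 90-day extension, 2002-08-01 becomes 2002-10-30.
2002-10-30 falls on a Wednesday, which is a business day, so no adjustment is needed.
Deadline: 2002-10-30.

2002-10-30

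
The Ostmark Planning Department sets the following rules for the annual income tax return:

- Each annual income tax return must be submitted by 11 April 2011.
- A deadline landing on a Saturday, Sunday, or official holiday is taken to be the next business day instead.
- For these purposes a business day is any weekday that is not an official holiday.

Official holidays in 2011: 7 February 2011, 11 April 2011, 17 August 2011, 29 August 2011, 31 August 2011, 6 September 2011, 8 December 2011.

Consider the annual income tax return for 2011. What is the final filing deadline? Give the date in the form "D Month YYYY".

The stated deadline is 11 April 2011.
11 April 2011 is a listed holiday; the next business day is 12 April 2011 (Tuesday).
Deadline: 12 April 2011.

12 April 2011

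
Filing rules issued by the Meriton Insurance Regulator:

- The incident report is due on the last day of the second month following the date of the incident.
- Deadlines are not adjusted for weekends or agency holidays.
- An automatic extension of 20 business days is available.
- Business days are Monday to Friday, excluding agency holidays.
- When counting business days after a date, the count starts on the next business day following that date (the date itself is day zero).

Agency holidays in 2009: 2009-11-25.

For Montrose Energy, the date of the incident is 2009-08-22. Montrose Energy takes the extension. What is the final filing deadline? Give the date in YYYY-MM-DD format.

2009-11-30

The second month after 2009-08-22 is October 2009, whose last day is 2009-10-31.
2009-10-31 is a Saturday; no weekend or holiday adjustment applies.
The 20-business-day extension runs from 2009-10-31 to 2009-11-30.
2009-11-30 is a Monday; no weekend or holiday adjustment applies.
Final deadline: 2009-11-30.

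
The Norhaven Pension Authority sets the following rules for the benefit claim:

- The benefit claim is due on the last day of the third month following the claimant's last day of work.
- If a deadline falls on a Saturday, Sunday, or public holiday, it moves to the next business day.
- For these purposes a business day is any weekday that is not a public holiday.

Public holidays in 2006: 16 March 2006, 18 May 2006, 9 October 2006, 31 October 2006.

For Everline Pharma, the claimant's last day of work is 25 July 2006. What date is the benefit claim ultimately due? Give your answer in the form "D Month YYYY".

1 November 2006

3 months after 25 July 2006 falls in October 2006; the last day of that month is 31 October 2006.
31 October 2006 is a listed holiday, so it moves to the next business day, 1 November 2006 (Wednesday).
The final due date is 1 November 2006.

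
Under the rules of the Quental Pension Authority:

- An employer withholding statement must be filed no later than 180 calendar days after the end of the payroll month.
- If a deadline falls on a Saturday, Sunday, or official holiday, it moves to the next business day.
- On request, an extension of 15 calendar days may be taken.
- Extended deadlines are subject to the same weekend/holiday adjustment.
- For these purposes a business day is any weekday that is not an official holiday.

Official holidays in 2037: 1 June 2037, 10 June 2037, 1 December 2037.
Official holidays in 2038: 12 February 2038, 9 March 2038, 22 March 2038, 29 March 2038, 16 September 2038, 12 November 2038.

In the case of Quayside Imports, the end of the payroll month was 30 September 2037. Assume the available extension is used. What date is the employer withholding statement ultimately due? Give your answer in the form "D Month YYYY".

Adding 180 calendar days to 30 September 2037 gives 29 March 2038.
Because 29 March 2038 is a listed holiday, the deadline becomes 30 March 2038 (Tuesday).
The 15-calendar-day extension moves the deadline from 30 March 2038 to 14 April 2038.
14 April 2038 (Wednesday) is already a business day.
So the filing is due 14 April 2038.

14 April 2038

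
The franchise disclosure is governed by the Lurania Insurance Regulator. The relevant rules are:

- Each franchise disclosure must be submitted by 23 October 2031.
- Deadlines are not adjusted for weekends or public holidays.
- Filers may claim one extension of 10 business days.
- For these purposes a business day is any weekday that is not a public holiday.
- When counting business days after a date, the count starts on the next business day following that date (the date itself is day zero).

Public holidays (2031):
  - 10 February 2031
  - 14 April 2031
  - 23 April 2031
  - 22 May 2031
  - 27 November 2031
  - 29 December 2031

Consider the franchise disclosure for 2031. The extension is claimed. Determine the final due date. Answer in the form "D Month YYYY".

6 November 2031

Start from the fixed due date, 23 October 2031.
23 October 2031 falls on a Thursday. The rules make no weekend/holiday allowance, so it remains 23 October 2031.
Counting 10 further business days from 23 October 2031 reaches 6 November 2031.
No adjustment is made for weekends or holidays, so 6 November 2031 stands.
Deadline: 6 November 2031.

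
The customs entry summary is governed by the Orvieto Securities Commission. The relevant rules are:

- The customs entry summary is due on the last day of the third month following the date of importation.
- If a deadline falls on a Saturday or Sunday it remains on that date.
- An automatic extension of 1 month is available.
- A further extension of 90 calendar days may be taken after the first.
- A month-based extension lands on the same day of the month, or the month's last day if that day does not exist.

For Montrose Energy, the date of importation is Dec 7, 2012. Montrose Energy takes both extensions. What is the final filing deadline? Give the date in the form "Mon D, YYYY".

Jul 29, 2013

The third month after Dec 7, 2012 is March 2013, whose last day is Mar 31, 2013.
Mar 31, 2013 falls on a Sunday. The rules make no weekend/holiday allowance, so it remains Mar 31, 2013.
Add 1 month to Mar 31, 2013: Apr 30, 2013 (day 31 does not exist in April, so the month's last day is used).
No adjustment is made for weekends or holidays, so Apr 30, 2013 stands.
Applying the 90-calendar-day extension: Apr 30, 2013 + 90 days = Jul 29, 2013.
Jul 29, 2013 is a Monday; no weekend or holiday adjustment applies.
So the filing is due Jul 29, 2013.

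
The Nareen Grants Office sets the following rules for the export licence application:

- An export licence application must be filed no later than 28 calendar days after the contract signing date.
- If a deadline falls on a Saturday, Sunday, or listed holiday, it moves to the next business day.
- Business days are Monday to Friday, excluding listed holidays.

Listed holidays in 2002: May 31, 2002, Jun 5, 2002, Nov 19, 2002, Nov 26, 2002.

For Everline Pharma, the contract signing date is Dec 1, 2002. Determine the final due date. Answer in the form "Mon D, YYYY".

Dec 30, 2002

28 calendar days after Dec 1, 2002 is Dec 29, 2002.
Dec 29, 2002 is a Sunday; the next business day is Dec 30, 2002 (Monday).
Final deadline: Dec 30, 2002.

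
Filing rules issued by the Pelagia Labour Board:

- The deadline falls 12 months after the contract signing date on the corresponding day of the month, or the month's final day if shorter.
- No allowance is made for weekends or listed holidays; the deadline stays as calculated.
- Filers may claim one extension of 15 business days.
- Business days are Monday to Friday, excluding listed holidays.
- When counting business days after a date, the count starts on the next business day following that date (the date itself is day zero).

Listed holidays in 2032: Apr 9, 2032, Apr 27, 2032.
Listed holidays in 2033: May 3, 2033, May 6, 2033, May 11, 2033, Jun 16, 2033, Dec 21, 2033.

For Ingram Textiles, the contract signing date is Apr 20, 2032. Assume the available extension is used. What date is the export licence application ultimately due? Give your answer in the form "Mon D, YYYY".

12 months from Apr 20, 2032 is Apr 20, 2033.
No adjustment is made for weekends or holidays, so Apr 20, 2033 stands.
The 15-business-day extension runs from Apr 20, 2033 to May 16, 2033.
May 16, 2033 falls on a Monday. The rules make no weekend/holiday allowance, so it remains May 16, 2033.
Deadline: May 16, 2033.

May 16, 2033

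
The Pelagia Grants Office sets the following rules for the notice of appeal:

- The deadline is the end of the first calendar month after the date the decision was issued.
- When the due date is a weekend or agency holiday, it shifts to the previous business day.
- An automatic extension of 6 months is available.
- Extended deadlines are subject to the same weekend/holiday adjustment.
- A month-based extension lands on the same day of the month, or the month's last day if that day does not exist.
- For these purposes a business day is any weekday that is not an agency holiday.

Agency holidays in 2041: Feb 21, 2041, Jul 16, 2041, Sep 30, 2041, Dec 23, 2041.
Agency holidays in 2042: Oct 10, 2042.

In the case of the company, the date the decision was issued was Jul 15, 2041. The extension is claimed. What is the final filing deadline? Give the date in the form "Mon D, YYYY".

Feb 28, 2042

1 month after Jul 15, 2041 is August 2041; that month ends on Aug 31, 2041.
Aug 31, 2041 falls on a Saturday. Rolling to the preceding business day gives Aug 30, 2041, a Friday.
The 6 months extension carries Aug 30, 2041 to Feb 28, 2042 (day 30 does not exist in February, so the month's last day is used).
Since Feb 28, 2042 is a Friday and not a holiday, the date is unchanged.
The final due date is Feb 28, 2042.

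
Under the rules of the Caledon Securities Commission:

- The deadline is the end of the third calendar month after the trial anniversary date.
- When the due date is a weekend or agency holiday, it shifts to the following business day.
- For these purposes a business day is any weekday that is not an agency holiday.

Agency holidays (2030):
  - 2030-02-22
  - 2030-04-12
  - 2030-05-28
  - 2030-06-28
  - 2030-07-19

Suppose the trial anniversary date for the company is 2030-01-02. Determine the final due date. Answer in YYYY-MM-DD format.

3 months after 2030-01-02 falls in April 2030; the last day of that month is 2030-04-30.
Since 2030-04-30 is a Tuesday and not a holiday, the date is unchanged.
Final deadline: 2030-04-30.

2030-04-30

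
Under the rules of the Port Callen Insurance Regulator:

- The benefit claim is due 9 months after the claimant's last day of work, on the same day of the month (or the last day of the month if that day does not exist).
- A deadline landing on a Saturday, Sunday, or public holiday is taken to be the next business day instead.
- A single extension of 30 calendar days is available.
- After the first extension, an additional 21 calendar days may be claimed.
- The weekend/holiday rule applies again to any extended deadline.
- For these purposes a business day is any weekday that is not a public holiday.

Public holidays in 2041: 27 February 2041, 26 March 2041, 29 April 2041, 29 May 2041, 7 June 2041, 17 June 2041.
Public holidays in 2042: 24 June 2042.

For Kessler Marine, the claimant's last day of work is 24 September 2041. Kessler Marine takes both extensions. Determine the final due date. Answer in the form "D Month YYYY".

9 months from 24 September 2041 is 24 June 2042.
24 June 2042 is a listed holiday; the next business day is 25 June 2042 (Wednesday).
The 30-calendar-day extension moves the deadline from 25 June 2042 to 25 July 2042.
25 July 2042 (Friday) is already a business day.
The 21-calendar-day extension moves the deadline from 25 July 2042 to 15 August 2042.
Since 15 August 2042 is a Friday and not a holiday, the date is unchanged.
So the filing is due 15 August 2042.

15 August 2042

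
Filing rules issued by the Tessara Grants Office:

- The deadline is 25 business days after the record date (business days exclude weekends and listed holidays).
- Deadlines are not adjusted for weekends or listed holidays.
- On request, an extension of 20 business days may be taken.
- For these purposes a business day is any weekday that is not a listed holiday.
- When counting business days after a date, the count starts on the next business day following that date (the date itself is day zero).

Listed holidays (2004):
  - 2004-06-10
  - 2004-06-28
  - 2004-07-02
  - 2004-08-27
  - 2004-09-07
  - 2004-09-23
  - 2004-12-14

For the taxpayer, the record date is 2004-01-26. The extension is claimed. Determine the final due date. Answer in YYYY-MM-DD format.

2004-03-29

Starting the day after 2004-01-26 and counting 25 business days lands on 2004-03-01.
2004-03-01 is a Monday; no weekend or holiday adjustment applies.
Applying the 20-business-day extension: 20 business days after 2004-03-01 is 2004-03-29.
2004-03-29 is a Monday; no weekend or holiday adjustment applies.
So the filing is due 2004-03-29.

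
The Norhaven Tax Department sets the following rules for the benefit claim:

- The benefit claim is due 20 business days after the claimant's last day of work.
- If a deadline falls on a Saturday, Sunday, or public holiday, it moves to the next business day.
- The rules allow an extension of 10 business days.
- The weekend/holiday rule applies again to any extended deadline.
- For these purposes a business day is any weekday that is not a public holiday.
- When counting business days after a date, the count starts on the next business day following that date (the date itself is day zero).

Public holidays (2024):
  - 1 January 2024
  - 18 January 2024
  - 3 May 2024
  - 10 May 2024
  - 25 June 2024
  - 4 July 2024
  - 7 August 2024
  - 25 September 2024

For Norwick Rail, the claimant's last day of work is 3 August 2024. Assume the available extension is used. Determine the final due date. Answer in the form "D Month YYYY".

20 business days after 3 August 2024, excluding weekends and holidays, is 2 September 2024.
2 September 2024 falls on a Monday, which is a business day, so no adjustment is needed.
The 10-business-day extension runs from 2 September 2024 to 16 September 2024.
16 September 2024 (Monday) is already a business day.
Final deadline: 16 September 2024.

16 September 2024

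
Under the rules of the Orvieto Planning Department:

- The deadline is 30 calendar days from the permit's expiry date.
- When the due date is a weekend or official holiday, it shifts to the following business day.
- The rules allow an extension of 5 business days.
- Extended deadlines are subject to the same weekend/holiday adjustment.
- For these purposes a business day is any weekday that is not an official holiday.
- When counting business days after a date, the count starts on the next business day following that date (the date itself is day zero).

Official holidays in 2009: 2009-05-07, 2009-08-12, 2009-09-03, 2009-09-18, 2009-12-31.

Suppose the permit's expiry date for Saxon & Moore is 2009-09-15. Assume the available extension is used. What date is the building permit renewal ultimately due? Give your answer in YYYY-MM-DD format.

From 2009-09-15, 30 calendar days later is 2009-10-15.
2009-10-15 is a Thursday and not a listed holiday, so it stands.
The 5-business-day extension runs from 2009-10-15 to 2009-10-22.
2009-10-22 (Thursday) is already a business day.
Final deadline: 2009-10-22.

2009-10-22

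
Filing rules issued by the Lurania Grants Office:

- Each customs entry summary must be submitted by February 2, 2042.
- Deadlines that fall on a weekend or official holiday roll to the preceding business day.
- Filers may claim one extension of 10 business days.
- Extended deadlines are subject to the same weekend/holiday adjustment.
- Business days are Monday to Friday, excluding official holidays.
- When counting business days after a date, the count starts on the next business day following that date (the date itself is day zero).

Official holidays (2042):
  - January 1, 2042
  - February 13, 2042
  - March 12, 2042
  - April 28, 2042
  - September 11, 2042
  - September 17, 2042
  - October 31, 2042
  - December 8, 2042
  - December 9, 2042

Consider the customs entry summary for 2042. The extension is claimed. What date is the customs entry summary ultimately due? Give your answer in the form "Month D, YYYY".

February 17, 2042

The statutory due date is February 2, 2042.
February 2, 2042 is a Sunday, so it moves to the preceding business day, January 31, 2042 (Friday).
Applying the 10-business-day extension: 10 business days after January 31, 2042 is February 17, 2042.
February 17, 2042 is a Monday and not a listed holiday, so it stands.
Final deadline: February 17, 2042.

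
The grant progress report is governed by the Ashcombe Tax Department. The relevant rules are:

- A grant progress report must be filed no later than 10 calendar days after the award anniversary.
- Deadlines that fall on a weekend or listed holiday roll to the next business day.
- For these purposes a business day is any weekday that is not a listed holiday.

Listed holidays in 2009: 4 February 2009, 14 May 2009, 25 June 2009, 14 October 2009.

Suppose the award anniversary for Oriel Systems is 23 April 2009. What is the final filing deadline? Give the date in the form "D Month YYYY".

From 23 April 2009, 10 calendar days later is 3 May 2009.
Because 3 May 2009 is a Sunday, the deadline becomes 4 May 2009 (Monday).
So the filing is due 4 May 2009.

4 May 2009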